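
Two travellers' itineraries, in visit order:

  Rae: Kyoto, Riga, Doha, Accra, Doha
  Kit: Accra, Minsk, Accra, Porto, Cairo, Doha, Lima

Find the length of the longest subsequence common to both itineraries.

Pick Accra [4,3]; then Doha [5,6]; all 2 stops appear in both, in order. The LCS DP gives dp[5][7] = 2, so this is optimal.

2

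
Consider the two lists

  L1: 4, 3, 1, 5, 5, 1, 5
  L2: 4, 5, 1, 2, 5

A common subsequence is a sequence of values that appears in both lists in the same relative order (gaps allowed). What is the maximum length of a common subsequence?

4

Match 4 [1,1] → 5 [5,2] → 1 [6,3] → 5 [7,5] — 4 values in the same relative order in both. The LCS DP gives dp[7][5] = 4, so this is optimal.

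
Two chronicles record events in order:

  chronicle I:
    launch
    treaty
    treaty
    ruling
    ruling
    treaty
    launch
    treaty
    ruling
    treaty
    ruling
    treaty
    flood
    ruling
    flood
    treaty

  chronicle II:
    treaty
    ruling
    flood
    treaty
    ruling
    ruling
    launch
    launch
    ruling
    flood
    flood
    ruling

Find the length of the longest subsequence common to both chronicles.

Taking treaty at chronicle I[2]=chronicle II[1]; then treaty at chronicle I[3]=chronicle II[4]; then ruling at chronicle I[4]=chronicle II[5]; then ruling at chronicle I[5]=chronicle II[6]; then launch at chronicle I[7]=chronicle II[8]; then ruling at chronicle I[9]=chronicle II[9]; then flood at chronicle I[13]=chronicle II[11]; then ruling at chronicle I[14]=chronicle II[12] gives a common subsequence of length 8. dp[16][12] = 8 confirms this is the maximum.

8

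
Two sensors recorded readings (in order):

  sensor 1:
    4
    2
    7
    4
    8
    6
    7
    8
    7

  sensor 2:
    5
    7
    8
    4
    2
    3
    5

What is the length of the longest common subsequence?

Taking 4 (sensor 1 #1, sensor 2 #4), 2 (sensor 1 #2, sensor 2 #5) gives a common subsequence of length 2. dp[9][7] = 2 confirms this is the maximum.

2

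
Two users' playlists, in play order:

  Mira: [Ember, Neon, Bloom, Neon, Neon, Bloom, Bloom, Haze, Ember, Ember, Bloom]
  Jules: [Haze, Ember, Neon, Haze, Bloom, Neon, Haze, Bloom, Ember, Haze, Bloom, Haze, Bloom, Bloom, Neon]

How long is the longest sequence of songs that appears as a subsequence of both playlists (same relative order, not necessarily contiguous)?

8

Match Ember [1,2]; then Neon [2,3]; then Bloom [3,5]; then Neon [4,6]; then Bloom [6,8]; then Bloom [7,11]; then Haze [8,12]; then Bloom [11,14] — 8 songs in the same relative order in both. Since dp[11][15] = 8, nothing longer is possible.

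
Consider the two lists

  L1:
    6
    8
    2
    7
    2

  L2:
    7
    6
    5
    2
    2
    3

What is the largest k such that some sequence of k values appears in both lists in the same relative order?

One common subsequence of length 3: 6 (L1 #1, L2 #2) → 2 (L1 #3, L2 #4) → 2 (L1 #5, L2 #5). The LCS DP gives dp[5][6] = 3, so this is optimal.

3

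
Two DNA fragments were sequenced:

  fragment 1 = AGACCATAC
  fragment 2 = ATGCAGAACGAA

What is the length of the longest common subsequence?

6

Let dp[i][j] be the LCS length of the first i bases of fragment 1 and the first j bases of fragment 2. dp[i][j] = dp[i-1][j-1]+1 when the i-th and j-th bases match, else max(dp[i-1][j], dp[i][j-1]).
    ·  A  T  G  C  A  G  A  A  C  G  A  A
 ·  0  0  0  0  0  0  0  0  0  0  0  0  0
 A  0  1  1  1  1  1  1  1  1  1  1  1  1
 G  0  1  1  2  2  2  2  2  2  2  2  2  2
 A  0  1  1  2  2  3  3  3  3  3  3  3  3
 C  0  1  1  2  3  3  3  3  3  4  4  4  4
 C  0  1  1  2  3  3  3  3  3  4  4  4  4
 A  0  1  1  2  3  4  4  4  4  4  4  5  5
 T  0  1  2  2  3  4  4  4  4  4  4  5  5
 A  0  1  2  2  3  4  4  5  5  5  5  5  6
 C  0  1  2  2  3  4  4  5  5  6  6  6  6
dp[9][12] = 6. One LCS (by backtracking along matches): AGACAA.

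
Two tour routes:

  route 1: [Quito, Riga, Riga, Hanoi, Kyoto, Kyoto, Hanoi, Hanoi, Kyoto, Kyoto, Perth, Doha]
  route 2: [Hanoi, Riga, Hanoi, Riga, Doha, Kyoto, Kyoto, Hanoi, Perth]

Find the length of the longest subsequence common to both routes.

Taking Riga [2,2] → Riga [3,4] → Kyoto [5,6] → Kyoto [6,7] → Hanoi [8,8] → Perth [11,9] gives a common subsequence of length 6, and the DP table's final entry dp[12][9] is also 6, so no common subsequence is longer.

6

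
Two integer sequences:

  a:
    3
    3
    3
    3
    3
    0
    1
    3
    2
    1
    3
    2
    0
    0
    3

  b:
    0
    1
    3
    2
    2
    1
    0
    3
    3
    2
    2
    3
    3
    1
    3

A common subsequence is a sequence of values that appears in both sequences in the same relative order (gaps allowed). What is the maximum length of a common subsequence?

8

Taking 0 at a[6]=b[1], 1 at a[7]=b[2], 3 at a[8]=b[3], 2 at a[9]=b[5], 1 at a[10]=b[6], 3 at a[11]=b[9], 2 at a[12]=b[11], 3 at a[15]=b[15] gives a common subsequence of length 8, and the DP table's final entry dp[15][15] is also 8, so no common subsequence is longer.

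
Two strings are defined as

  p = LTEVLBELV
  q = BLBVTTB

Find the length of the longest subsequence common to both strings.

3

One common subsequence of length 3: L [1,2], then T [2,6], then B [6,7]. Since dp[9][7] = 3, nothing longer is possible.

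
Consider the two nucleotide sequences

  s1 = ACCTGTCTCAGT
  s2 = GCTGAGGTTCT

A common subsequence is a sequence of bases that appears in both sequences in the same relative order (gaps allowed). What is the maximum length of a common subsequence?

Match C (s1 #3, s2 #2); then T (s1 #4, s2 #3); then G (s1 #5, s2 #7); then T (s1 #6, s2 #8); then T (s1 #8, s2 #9); then C (s1 #9, s2 #10); then T (s1 #12, s2 #11) — 7 bases in the same relative order in both. The LCS DP gives dp[12][11] = 7, so this is optimal.

7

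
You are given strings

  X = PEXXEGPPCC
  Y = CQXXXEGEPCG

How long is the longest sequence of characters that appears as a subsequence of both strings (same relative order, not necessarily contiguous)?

Let dp[i][j] be the LCS length of the first i characters of X and the first j characters of Y. dp[i][j] = dp[i-1][j-1]+1 when the i-th and j-th characters match, else max(dp[i-1][j], dp[i][j-1]).
    ·  C  Q  X  X  X  E  G  E  P  C  G
 ·  0  0  0  0  0  0  0  0  0  0  0  0
 P  0  0  0  0  0  0  0  0  0  1  1  1
 E  0  0  0  0  0  0  1  1  1  1  1  1
 X  0  0  0  1  1  1  1  1  1  1  1  1
 X  0  0  0  1  2  2  2  2  2  2  2  2
 E  0  0  0  1  2  2  3  3  3  3  3  3
 G  0  0  0  1  2  2  3  4  4  4  4  4
 P  0  0  0  1  2  2  3  4  4  5  5  5
 P  0  0  0  1  2  2  3  4  4  5  5  5
 C  0  1  1  1  2  2  3  4  4  5  6  6
 C  0  1  1  1  2  2  3  4  4  5  6  6
dp[10][11] = 6. One LCS (by backtracking along matches): XXEGPC.

6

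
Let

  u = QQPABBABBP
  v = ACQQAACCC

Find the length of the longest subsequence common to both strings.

4

Let dp[i][j] be the LCS length of the first i characters of u and the first j characters of v. dp[i][j] = dp[i-1][j-1]+1 when the i-th and j-th characters match, else max(dp[i-1][j], dp[i][j-1]).
    ·  A  C  Q  Q  A  A  C  C  C
 ·  0  0  0  0  0  0  0  0  0  0
 Q  0  0  0  1  1  1  1  1  1  1
 Q  0  0  0  1  2  2  2  2  2  2
 P  0  0  0  1  2  2  2  2  2  2
 A  0  1  1  1  2  3  3  3  3  3
 B  0  1  1  1  2  3  3  3  3  3
 B  0  1  1  1  2  3  3  3  3  3
 A  0  1  1  1  2  3  4  4  4  4
 B  0  1  1  1  2  3  4  4  4  4
 B  0  1  1  1  2  3  4  4  4  4
 P  0  1  1  1  2  3  4  4  4  4
dp[10][9] = 4. One LCS (by backtracking along matches): QQAA.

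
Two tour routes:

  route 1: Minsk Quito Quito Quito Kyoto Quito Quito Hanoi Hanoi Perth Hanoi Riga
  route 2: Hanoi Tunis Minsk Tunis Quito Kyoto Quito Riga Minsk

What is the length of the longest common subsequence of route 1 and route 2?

One common subsequence of length 5: Minsk [1,3], Quito [4,5], Kyoto [5,6], Quito [7,7], Riga [12,8]. Since dp[12][9] = 5, nothing longer is possible.

5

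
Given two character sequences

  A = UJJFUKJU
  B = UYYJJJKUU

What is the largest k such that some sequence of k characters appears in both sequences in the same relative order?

5

Pick U (A #1, B #1) → J (A #2, B #5) → J (A #3, B #6) → U (A #5, B #8) → U (A #8, B #9); all 5 characters appear in both, in order. Since dp[8][9] = 5, nothing longer is possible.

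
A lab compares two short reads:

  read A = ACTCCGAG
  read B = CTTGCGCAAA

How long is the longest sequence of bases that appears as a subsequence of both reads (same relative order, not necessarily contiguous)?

5

Taking C [2,1]; then T [3,3]; then C [4,5]; then C [5,7]; then A [7,10] gives a common subsequence of length 5. The LCS DP gives dp[8][10] = 5, so this is optimal.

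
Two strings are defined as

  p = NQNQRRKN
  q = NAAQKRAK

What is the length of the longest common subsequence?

4

Pick N [1,1] → Q [2,4] → R [5,6] → K [7,8]; all 4 characters appear in both, in order. dp[8][8] = 4 confirms this is the maximum.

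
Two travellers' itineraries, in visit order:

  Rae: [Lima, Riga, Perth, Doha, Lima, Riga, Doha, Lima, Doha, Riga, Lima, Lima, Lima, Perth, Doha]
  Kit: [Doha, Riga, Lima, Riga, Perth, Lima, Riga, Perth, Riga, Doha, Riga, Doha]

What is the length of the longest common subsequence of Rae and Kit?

Match Lima (Rae #1, Kit #3); then Riga (Rae #2, Kit #4); then Perth (Rae #3, Kit #5); then Lima (Rae #5, Kit #6); then Riga (Rae #6, Kit #9); then Doha (Rae #9, Kit #10); then Riga (Rae #10, Kit #11); then Doha (Rae #15, Kit #12) — 8 stops in the same relative order in both. Since dp[15][12] = 8, nothing longer is possible.

8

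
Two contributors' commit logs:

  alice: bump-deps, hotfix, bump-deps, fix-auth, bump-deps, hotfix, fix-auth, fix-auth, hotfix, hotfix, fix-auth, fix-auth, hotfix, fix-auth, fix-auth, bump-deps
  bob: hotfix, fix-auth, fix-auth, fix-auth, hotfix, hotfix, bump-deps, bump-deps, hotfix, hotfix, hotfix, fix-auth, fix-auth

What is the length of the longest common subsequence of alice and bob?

9

One common subsequence of length 9: hotfix (alice #2, bob #1), fix-auth (alice #4, bob #2), fix-auth (alice #7, bob #3), fix-auth (alice #8, bob #4), hotfix (alice #9, bob #9), hotfix (alice #10, bob #10), hotfix (alice #13, bob #11), fix-auth (alice #14, bob #12), fix-auth (alice #15, bob #13). dp[16][13] = 9 confirms this is the maximum.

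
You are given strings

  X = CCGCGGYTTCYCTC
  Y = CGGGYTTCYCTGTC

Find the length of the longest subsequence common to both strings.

Match C at X[2]=Y[1] → G at X[3]=Y[2] → G at X[5]=Y[3] → G at X[6]=Y[4] → Y at X[7]=Y[5] → T at X[8]=Y[6] → T at X[9]=Y[7] → C at X[10]=Y[8] → Y at X[11]=Y[9] → C at X[12]=Y[10] → T at X[13]=Y[13] → C at X[14]=Y[14] — 12 characters in the same relative order in both. dp[14][14] = 12 confirms this is the maximum.

12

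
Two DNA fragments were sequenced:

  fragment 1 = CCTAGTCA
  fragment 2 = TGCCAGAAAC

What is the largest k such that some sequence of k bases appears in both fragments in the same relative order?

5

Taking C [1,3], then C [2,4], then A [4,5], then G [5,6], then C [7,10] gives a common subsequence of length 5. The LCS DP gives dp[8][10] = 5, so this is optimal.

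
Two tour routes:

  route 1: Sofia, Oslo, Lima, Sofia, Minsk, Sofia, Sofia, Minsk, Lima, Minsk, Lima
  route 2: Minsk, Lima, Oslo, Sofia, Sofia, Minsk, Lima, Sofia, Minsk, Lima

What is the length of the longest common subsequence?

7

One common subsequence of length 7: Oslo [2,3], then Sofia [6,4], then Sofia [7,5], then Minsk [8,6], then Lima [9,7], then Minsk [10,9], then Lima [11,10]. dp[11][10] = 7 confirms this is the maximum.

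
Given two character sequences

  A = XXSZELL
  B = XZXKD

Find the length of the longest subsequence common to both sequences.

Match X (A #1, B #1), X (A #2, B #3) — 2 characters in the same relative order in both, and the DP table's final entry dp[7][5] is also 2, so no common subsequence is longer.

2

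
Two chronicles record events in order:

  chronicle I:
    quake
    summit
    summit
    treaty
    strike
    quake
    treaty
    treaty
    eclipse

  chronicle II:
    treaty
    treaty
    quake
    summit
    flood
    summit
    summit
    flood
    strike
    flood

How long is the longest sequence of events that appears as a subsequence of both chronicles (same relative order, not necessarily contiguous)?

Taking quake (chronicle I #1, chronicle II #3), then summit (chronicle I #2, chronicle II #6), then summit (chronicle I #3, chronicle II #7), then strike (chronicle I #5, chronicle II #9) gives a common subsequence of length 4, and the DP table's final entry dp[9][10] is also 4, so no common subsequence is longer.

4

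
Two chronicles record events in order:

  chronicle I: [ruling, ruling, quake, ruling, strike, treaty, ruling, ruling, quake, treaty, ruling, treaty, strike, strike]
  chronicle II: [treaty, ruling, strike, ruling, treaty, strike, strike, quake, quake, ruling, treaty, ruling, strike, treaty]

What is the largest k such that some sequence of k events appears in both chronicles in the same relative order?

Taking ruling (chronicle I #1, chronicle II #2) → ruling (chronicle I #2, chronicle II #4) → quake (chronicle I #3, chronicle II #9) → ruling (chronicle I #4, chronicle II #10) → treaty (chronicle I #6, chronicle II #11) → ruling (chronicle I #7, chronicle II #12) → treaty (chronicle I #12, chronicle II #14) gives a common subsequence of length 7. The LCS DP gives dp[14][14] = 7, so this is optimal.

7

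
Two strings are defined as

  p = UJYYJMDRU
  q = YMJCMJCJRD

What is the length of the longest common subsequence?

Let dp[i][j] be the LCS length of the first i characters of p and the first j characters of q. dp[i][j] = dp[i-1][j-1]+1 when the i-th and j-th characters match, else max(dp[i-1][j], dp[i][j-1]).
    ·  Y  M  J  C  M  J  C  J  R  D
 ·  0  0  0  0  0  0  0  0  0  0  0
 U  0  0  0  0  0  0  0  0  0  0  0
 J  0  0  0  1  1  1  1  1  1  1  1
 Y  0  1  1  1  1  1  1  1  1  1  1
 Y  0  1  1  1  1  1  1  1  1  1  1
 J  0  1  1  2  2  2  2  2  2  2  2
 M  0  1  2  2  2  3  3  3  3  3  3
 D  0  1  2  2  2  3  3  3  3  3  4
 R  0  1  2  2  2  3  3  3  3  4  4
 U  0  1  2  2  2  3  3  3  3  4  4
dp[9][10] = 4. One LCS (by backtracking along matches): YJMD.

4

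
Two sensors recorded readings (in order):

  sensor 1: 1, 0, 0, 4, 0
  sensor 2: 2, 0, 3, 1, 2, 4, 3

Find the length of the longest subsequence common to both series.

Let dp[i][j] be the LCS length of the first i values of sensor 1 and the first j values of sensor 2. dp[i][j] = dp[i-1][j-1]+1 when the i-th and j-th values match, else max(dp[i-1][j], dp[i][j-1]).
    ·  2  0  3  1  2  4  3
 ·  0  0  0  0  0  0  0  0
 1  0  0  0  0  1  1  1  1
 0  0  0  1  1  1  1  1  1
 0  0  0  1  1  1  1  1  1
 4  0  0  1  1  1  1  2  2
 0  0  0  1  1  1  1  2  2
dp[5][7] = 2. One LCS (by backtracking along matches): 1, 4.

2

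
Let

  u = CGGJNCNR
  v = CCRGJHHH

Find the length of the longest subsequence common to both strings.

3

Match C [1,2], then G [3,4], then J [4,5] — 3 characters in the same relative order in both, and the DP table's final entry dp[8][8] is also 3, so no common subsequence is longer.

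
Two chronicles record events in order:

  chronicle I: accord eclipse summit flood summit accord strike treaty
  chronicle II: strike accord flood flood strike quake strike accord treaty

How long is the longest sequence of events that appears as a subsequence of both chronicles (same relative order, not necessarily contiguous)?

Pick accord (chronicle I #1, chronicle II #2); then flood (chronicle I #4, chronicle II #4); then accord (chronicle I #6, chronicle II #8); then treaty (chronicle I #8, chronicle II #9); all 4 events appear in both, in order. The LCS DP gives dp[8][9] = 4, so this is optimal.

4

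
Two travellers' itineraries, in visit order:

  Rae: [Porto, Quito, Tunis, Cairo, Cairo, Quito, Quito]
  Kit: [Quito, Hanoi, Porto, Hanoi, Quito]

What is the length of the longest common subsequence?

2

Taking Porto [1,3], then Quito [7,5] gives a common subsequence of length 2, and the DP table's final entry dp[7][5] is also 2, so no common subsequence is longer.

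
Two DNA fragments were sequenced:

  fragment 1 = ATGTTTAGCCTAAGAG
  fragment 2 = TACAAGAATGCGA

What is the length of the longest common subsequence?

Match T [6,1], A [7,2], C [10,3], A [12,4], A [13,5], G [14,6], A [15,8], G [16,12] — 8 bases in the same relative order in both. dp[16][13] = 8 confirms this is the maximum.

8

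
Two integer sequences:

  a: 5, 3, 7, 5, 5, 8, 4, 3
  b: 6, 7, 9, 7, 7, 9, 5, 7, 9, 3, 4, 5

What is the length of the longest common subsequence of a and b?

Let dp[i][j] be the LCS length of the first i values of a and the first j values of b. dp[i][j] = dp[i-1][j-1]+1 when the i-th and j-th values match, else max(dp[i-1][j], dp[i][j-1]).
    ·  6  7  9  7  7  9  5  7  9  3  4  5
 ·  0  0  0  0  0  0  0  0  0  0  0  0  0
 5  0  0  0  0  0  0  0  1  1  1  1  1  1
 3  0  0  0  0  0  0  0  1  1  1  2  2  2
 7  0  0  1  1  1  1  1  1  2  2  2  2  2
 5  0  0  1  1  1  1  1  2  2  2  2  2  3
 5  0  0  1  1  1  1  1  2  2  2  2  2  3
 8  0  0  1  1  1  1  1  2  2  2  2  2  3
 4  0  0  1  1  1  1  1  2  2  2  2  3  3
 3  0  0  1  1  1  1  1  2  2  2  3  3  3
dp[8][12] = 3. One LCS (by backtracking along matches): 5, 3, 5.

3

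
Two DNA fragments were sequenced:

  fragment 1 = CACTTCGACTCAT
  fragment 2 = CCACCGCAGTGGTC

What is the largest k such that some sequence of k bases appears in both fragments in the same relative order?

8

One common subsequence of length 8: C at fragment 1[1]=fragment 2[2], A at fragment 1[2]=fragment 2[3], C at fragment 1[3]=fragment 2[4], C at fragment 1[6]=fragment 2[5], G at fragment 1[7]=fragment 2[6], A at fragment 1[8]=fragment 2[8], T at fragment 1[10]=fragment 2[13], C at fragment 1[11]=fragment 2[14]. The LCS DP gives dp[13][14] = 8, so this is optimal.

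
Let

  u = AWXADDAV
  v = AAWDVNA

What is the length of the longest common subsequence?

4

One common subsequence of length 4: A [1,2]; then W [2,3]; then D [5,4]; then A [7,7]. The LCS DP gives dp[8][7] = 4, so this is optimal.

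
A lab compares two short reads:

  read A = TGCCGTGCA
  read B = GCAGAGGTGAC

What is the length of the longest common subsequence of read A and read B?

Taking G [2,1], C [3,2], G [5,7], T [6,8], G [7,9], C [8,11] gives a common subsequence of length 6, and the DP table's final entry dp[9][11] is also 6, so no common subsequence is longer.

6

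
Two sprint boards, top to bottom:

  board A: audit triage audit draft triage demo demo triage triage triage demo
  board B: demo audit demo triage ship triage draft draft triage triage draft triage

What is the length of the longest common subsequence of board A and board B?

Pick audit [1,2]; then triage [2,6]; then draft [4,8]; then triage [5,9]; then triage [8,10]; then triage [10,12]; all 6 tasks appear in both, in order, and the DP table's final entry dp[11][12] is also 6, so no common subsequence is longer.

6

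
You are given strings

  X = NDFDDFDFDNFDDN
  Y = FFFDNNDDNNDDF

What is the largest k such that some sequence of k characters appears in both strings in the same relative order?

Match F at X[3]=Y[1], F at X[6]=Y[2], F at X[8]=Y[3], D at X[9]=Y[4], N at X[10]=Y[6], D at X[12]=Y[7], D at X[13]=Y[8], N at X[14]=Y[10] — 8 characters in the same relative order in both. dp[14][13] = 8 confirms this is the maximum.

8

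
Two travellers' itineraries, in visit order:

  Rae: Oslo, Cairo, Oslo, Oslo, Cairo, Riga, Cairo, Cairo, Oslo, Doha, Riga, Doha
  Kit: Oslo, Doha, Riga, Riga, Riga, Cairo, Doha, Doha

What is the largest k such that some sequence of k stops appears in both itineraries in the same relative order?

5

One common subsequence of length 5: Oslo [1,1], then Riga [6,5], then Cairo [8,6], then Doha [10,7], then Doha [12,8]. The LCS DP gives dp[12][8] = 5, so this is optimal.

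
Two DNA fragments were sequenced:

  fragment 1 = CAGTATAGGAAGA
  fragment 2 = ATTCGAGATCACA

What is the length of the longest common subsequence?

Taking A [2,1], T [4,2], T [6,3], A [7,6], G [9,7], A [10,8], A [11,11], A [13,13] gives a common subsequence of length 8. The LCS DP gives dp[13][13] = 8, so this is optimal.

8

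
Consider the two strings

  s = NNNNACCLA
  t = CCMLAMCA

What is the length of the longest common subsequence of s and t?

Match C at s[6]=t[1], C at s[7]=t[2], L at s[8]=t[4], A at s[9]=t[8] — 4 characters in the same relative order in both, and the DP table's final entry dp[9][8] is also 4, so no common subsequence is longer.

4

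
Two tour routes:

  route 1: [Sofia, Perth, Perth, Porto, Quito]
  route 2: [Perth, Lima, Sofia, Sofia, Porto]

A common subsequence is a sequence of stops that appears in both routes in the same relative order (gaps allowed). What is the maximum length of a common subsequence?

2

Match Sofia (route 1 #1, route 2 #4) → Porto (route 1 #4, route 2 #5) — 2 stops in the same relative order in both, and the DP table's final entry dp[5][5] is also 2, so no common subsequence is longer.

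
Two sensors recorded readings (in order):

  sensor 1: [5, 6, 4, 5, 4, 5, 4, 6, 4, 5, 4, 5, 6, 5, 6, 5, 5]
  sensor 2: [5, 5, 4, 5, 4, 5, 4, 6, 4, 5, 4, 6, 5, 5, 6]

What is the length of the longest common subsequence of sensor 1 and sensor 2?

13

One common subsequence of length 13: 5 (sensor 1 #1, sensor 2 #2) → 4 (sensor 1 #3, sensor 2 #3) → 5 (sensor 1 #4, sensor 2 #4) → 4 (sensor 1 #5, sensor 2 #5) → 5 (sensor 1 #6, sensor 2 #6) → 4 (sensor 1 #7, sensor 2 #7) → 6 (sensor 1 #8, sensor 2 #8) → 4 (sensor 1 #9, sensor 2 #9) → 5 (sensor 1 #10, sensor 2 #10) → 4 (sensor 1 #11, sensor 2 #11) → 5 (sensor 1 #12, sensor 2 #13) → 5 (sensor 1 #14, sensor 2 #14) → 6 (sensor 1 #15, sensor 2 #15), and the DP table's final entry dp[17][15] is also 13, so no common subsequence is longer.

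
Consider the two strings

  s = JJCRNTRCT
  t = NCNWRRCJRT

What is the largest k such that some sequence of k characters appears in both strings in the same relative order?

5

Match C [3,2], then R [4,5], then R [7,6], then C [8,7], then T [9,10] — 5 characters in the same relative order in both. dp[9][10] = 5 confirms this is the maximum.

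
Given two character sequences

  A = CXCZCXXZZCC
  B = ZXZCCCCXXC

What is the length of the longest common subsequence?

Let dp[i][j] be the LCS length of the first i characters of A and the first j characters of B. dp[i][j] = dp[i-1][j-1]+1 when the i-th and j-th characters match, else max(dp[i-1][j], dp[i][j-1]).
    ·  Z  X  Z  C  C  C  C  X  X  C
 ·  0  0  0  0  0  0  0  0  0  0  0
 C  0  0  0  0  1  1  1  1  1  1  1
 X  0  0  1  1  1  1  1  1  2  2  2
 C  0  0  1  1  2  2  2  2  2  2  3
 Z  0  1  1  2  2  2  2  2  2  2  3
 C  0  1  1  2  3  3  3  3  3  3  3
 X  0  1  2  2  3  3  3  3  4  4  4
 X  0  1  2  2  3  3  3  3  4  5  5
 Z  0  1  2  3  3  3  3  3  4  5  5
 Z  0  1  2  3  3  3  3  3  4  5  5
 C  0  1  2  3  4  4  4  4  4  5  6
 C  0  1  2  3  4  5  5  5  5  5  6
dp[11][10] = 6. One LCS (by backtracking along matches): CCCXXC.

6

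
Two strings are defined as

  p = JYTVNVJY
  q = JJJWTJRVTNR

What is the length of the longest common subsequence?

Taking J at p[1]=q[3], then T at p[3]=q[5], then V at p[4]=q[8], then N at p[5]=q[10] gives a common subsequence of length 4. The LCS DP gives dp[8][11] = 4, so this is optimal.

4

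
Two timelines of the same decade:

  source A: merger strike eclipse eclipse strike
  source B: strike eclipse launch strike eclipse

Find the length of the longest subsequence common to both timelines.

One common subsequence of length 3: strike at source A[2]=source B[1] → eclipse at source A[3]=source B[2] → eclipse at source A[4]=source B[5]. The LCS DP gives dp[5][5] = 3, so this is optimal.

3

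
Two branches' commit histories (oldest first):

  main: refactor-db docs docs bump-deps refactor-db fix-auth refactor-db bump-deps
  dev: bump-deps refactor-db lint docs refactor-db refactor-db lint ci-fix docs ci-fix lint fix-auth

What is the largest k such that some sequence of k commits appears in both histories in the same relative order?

4

Pick refactor-db (main #1, dev #2) → docs (main #2, dev #4) → docs (main #3, dev #9) → fix-auth (main #6, dev #12); all 4 commits appear in both, in order. Since dp[8][12] = 4, nothing longer is possible.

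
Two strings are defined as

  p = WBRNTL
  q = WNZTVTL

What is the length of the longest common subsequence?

Taking W (p #1, q #1), then N (p #4, q #2), then T (p #5, q #6), then L (p #6, q #7) gives a common subsequence of length 4. Since dp[6][7] = 4, nothing longer is possible.

4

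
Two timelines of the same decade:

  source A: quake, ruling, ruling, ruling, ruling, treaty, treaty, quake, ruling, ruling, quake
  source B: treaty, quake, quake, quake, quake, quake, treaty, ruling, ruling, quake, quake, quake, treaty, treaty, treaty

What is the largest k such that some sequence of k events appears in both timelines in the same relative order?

Taking quake [1,6] → ruling [2,8] → ruling [3,9] → treaty [6,14] → treaty [7,15] gives a common subsequence of length 5, and the DP table's final entry dp[11][15] is also 5, so no common subsequence is longer.

5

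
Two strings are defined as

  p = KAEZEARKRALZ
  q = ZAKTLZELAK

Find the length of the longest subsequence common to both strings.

5

Pick K (p #1, q #3) → Z (p #4, q #6) → E (p #5, q #7) → A (p #6, q #9) → K (p #8, q #10); all 5 characters appear in both, in order. Since dp[12][10] = 5, nothing longer is possible.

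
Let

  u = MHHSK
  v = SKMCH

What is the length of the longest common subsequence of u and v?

Match M at u[1]=v[3], H at u[3]=v[5] — 2 characters in the same relative order in both. dp[5][5] = 2 confirms this is the maximum.

2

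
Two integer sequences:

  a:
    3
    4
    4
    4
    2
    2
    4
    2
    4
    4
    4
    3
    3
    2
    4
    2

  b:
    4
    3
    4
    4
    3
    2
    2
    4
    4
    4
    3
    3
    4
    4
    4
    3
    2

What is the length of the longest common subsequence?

Taking 3 [1,2], then 4 [2,3], then 4 [3,4], then 2 [6,6], then 2 [8,7], then 4 [9,8], then 4 [10,9], then 4 [11,10], then 3 [12,11], then 3 [13,12], then 4 [15,15], then 2 [16,17] gives a common subsequence of length 12, and the DP table's final entry dp[16][17] is also 12, so no common subsequence is longer.

12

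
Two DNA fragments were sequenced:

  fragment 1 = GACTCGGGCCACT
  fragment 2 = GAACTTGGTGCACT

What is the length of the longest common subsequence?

Taking G [1,1]; then A [2,3]; then C [3,4]; then T [4,6]; then G [6,7]; then G [7,8]; then G [8,10]; then C [10,11]; then A [11,12]; then C [12,13]; then T [13,14] gives a common subsequence of length 11. dp[13][14] = 11 confirms this is the maximum.

11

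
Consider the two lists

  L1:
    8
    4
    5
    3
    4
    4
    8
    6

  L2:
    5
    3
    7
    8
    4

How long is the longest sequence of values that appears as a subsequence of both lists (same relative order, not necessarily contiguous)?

Let dp[i][j] be the LCS length of the first i values of L1 and the first j values of L2. dp[i][j] = dp[i-1][j-1]+1 when the i-th and j-th values match, else max(dp[i-1][j], dp[i][j-1]).
    ·  5  3  7  8  4
 ·  0  0  0  0  0  0
 8  0  0  0  0  1  1
 4  0  0  0  0  1  2
 5  0  1  1  1  1  2
 3  0  1  2  2  2  2
 4  0  1  2  2  2  3
 4  0  1  2  2  2  3
 8  0  1  2  2  3  3
 6  0  1  2  2  3  3
dp[8][5] = 3. One LCS (by backtracking along matches): 5, 3, 4.

3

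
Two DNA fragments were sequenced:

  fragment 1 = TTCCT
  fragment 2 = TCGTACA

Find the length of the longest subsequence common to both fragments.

3

Taking T [1,1], then T [2,4], then C [3,6] gives a common subsequence of length 3. dp[5][7] = 3 confirms this is the maximum.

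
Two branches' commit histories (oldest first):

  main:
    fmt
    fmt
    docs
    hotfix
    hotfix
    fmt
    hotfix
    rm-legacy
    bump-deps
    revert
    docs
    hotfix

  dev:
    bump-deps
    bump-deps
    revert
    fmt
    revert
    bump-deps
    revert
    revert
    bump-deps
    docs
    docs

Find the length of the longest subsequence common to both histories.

4

Pick fmt at main[1]=dev[4], then bump-deps at main[9]=dev[6], then revert at main[10]=dev[8], then docs at main[11]=dev[11]; all 4 commits appear in both, in order, and the DP table's final entry dp[12][11] is also 4, so no common subsequence is longer.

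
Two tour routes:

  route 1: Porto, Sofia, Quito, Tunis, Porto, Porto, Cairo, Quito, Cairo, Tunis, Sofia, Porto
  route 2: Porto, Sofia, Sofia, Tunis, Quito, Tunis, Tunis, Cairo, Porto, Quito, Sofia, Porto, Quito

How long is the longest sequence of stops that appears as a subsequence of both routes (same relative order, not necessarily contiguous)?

Pick Porto (route 1 #1, route 2 #1) → Sofia (route 1 #2, route 2 #3) → Quito (route 1 #3, route 2 #5) → Tunis (route 1 #4, route 2 #7) → Porto (route 1 #6, route 2 #9) → Quito (route 1 #8, route 2 #10) → Sofia (route 1 #11, route 2 #11) → Porto (route 1 #12, route 2 #12); all 8 stops appear in both, in order, and the DP table's final entry dp[12][13] is also 8, so no common subsequence is longer.

8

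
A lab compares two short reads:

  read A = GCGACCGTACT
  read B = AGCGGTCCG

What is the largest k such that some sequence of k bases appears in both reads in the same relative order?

6

Let dp[i][j] be the LCS length of the first i bases of read A and the first j bases of read B. dp[i][j] = dp[i-1][j-1]+1 when the i-th and j-th bases match, else max(dp[i-1][j], dp[i][j-1]).
    ·  A  G  C  G  G  T  C  C  G
 ·  0  0  0  0  0  0  0  0  0  0
 G  0  0  1  1  1  1  1  1  1  1
 C  0  0  1  2  2  2  2  2  2  2
 G  0  0  1  2  3  3  3  3  3  3
 A  0  1  1  2  3  3  3  3  3  3
 C  0  1  1  2  3  3  3  4  4  4
 C  0  1  1  2  3  3  3  4  5  5
 G  0  1  2  2  3  4  4  4  5  6
 T  0  1  2  2  3  4  5  5  5  6
 A  0  1  2  2  3  4  5  5  5  6
 C  0  1  2  3  3  4  5  6  6  6
 T  0  1  2  3  3  4  5  6  6  6
dp[11][9] = 6. One LCS (by backtracking along matches): GCGCCG.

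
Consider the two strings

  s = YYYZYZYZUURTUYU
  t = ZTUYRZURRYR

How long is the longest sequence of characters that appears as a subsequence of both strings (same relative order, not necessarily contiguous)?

6

One common subsequence of length 6: Z at s[4]=t[1] → Y at s[5]=t[4] → Z at s[8]=t[6] → U at s[9]=t[7] → R at s[11]=t[9] → Y at s[14]=t[10]. dp[15][11] = 6 confirms this is the maximum.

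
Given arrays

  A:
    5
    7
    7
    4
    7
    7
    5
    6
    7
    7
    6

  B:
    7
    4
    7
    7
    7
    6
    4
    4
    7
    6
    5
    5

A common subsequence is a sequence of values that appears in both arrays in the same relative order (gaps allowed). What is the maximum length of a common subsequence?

7

Pick 7 [2,1], then 7 [3,3], then 7 [5,4], then 7 [6,5], then 6 [8,6], then 7 [10,9], then 6 [11,10]; all 7 values appear in both, in order. Since dp[11][12] = 7, nothing longer is possible.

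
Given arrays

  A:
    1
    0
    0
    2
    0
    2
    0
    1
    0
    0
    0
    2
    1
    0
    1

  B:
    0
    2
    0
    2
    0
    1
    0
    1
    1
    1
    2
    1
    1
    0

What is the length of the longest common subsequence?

Match 0 at A[3]=B[1], 2 at A[4]=B[2], 0 at A[5]=B[3], 2 at A[6]=B[4], 0 at A[7]=B[5], 1 at A[8]=B[6], 0 at A[9]=B[7], 2 at A[12]=B[11], 1 at A[13]=B[13], 0 at A[14]=B[14] — 10 values in the same relative order in both. dp[15][14] = 10 confirms this is the maximum.

10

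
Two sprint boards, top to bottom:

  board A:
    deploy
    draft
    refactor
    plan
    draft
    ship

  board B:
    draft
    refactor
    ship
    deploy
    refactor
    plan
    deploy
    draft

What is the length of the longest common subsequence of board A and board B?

One common subsequence of length 4: deploy at board A[1]=board B[4], then refactor at board A[3]=board B[5], then plan at board A[4]=board B[6], then draft at board A[5]=board B[8]. The LCS DP gives dp[6][8] = 4, so this is optimal.

4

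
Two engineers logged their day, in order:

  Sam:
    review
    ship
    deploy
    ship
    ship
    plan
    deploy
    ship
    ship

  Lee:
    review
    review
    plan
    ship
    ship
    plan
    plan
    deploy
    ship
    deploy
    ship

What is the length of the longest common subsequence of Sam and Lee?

7

Taking review (Sam #1, Lee #2); then ship (Sam #2, Lee #4); then ship (Sam #4, Lee #5); then plan (Sam #6, Lee #7); then deploy (Sam #7, Lee #8); then ship (Sam #8, Lee #9); then ship (Sam #9, Lee #11) gives a common subsequence of length 7, and the DP table's final entry dp[9][11] is also 7, so no common subsequence is longer.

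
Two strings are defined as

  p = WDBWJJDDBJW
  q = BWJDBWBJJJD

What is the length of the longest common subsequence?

7

One common subsequence of length 7: W (p #1, q #2); then D (p #2, q #4); then B (p #3, q #5); then W (p #4, q #6); then J (p #5, q #9); then J (p #6, q #10); then D (p #8, q #11). dp[11][11] = 7 confirms this is the maximum.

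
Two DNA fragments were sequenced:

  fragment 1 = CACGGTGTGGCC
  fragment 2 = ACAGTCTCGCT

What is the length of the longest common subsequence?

7

Let dp[i][j] be the LCS length of the first i bases of fragment 1 and the first j bases of fragment 2. dp[i][j] = dp[i-1][j-1]+1 when the i-th and j-th bases match, else max(dp[i-1][j], dp[i][j-1]).
    ·  A  C  A  G  T  C  T  C  G  C  T
 ·  0  0  0  0  0  0  0  0  0  0  0  0
 C  0  0  1  1  1  1  1  1  1  1  1  1
 A  0  1  1  2  2  2  2  2  2  2  2  2
 C  0  1  2  2  2  2  3  3  3  3  3  3
 G  0  1  2  2  3  3  3  3  3  4  4  4
 G  0  1  2  2  3  3  3  3  3  4  4  4
 T  0  1  2  2  3  4  4  4  4  4  4  5
 G  0  1  2  2  3  4  4  4  4  5  5  5
 T  0  1  2  2  3  4  4  5  5  5  5  6
 G  0  1  2  2  3  4  4  5  5  6  6  6
 G  0  1  2  2  3  4  4  5  5  6  6  6
 C  0  1  2  2  3  4  5  5  6  6  7  7
 C  0  1  2  2  3  4  5  5  6  6  7  7
dp[12][11] = 7. One LCS (by backtracking along matches): CAGTTGC.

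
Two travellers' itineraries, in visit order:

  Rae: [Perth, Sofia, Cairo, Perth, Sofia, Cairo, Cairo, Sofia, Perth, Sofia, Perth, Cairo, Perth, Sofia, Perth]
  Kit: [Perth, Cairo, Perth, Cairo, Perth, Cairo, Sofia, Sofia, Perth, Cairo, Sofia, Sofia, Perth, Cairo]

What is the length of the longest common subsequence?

Taking Perth [1,1], then Cairo [3,2], then Perth [4,3], then Cairo [6,4], then Cairo [7,6], then Sofia [8,7], then Sofia [10,8], then Perth [11,9], then Cairo [12,10], then Sofia [14,12], then Perth [15,13] gives a common subsequence of length 11, and the DP table's final entry dp[15][14] is also 11, so no common subsequence is longer.

11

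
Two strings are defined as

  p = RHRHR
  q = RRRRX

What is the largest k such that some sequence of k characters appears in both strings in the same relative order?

One common subsequence of length 3: R (p #1, q #2), R (p #3, q #3), R (p #5, q #4). Since dp[5][5] = 3, nothing longer is possible.

3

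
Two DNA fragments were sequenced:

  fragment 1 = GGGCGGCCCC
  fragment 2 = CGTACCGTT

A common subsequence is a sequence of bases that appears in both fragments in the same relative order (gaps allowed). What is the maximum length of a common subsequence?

4

Pick C [4,1], G [5,2], C [7,5], C [8,6]; all 4 bases appear in both, in order, and the DP table's final entry dp[10][9] is also 4, so no common subsequence is longer.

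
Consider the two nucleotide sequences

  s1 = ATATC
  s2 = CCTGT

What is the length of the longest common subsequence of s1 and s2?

Let dp[i][j] be the LCS length of the first i bases of s1 and the first j bases of s2. dp[i][j] = dp[i-1][j-1]+1 when the i-th and j-th bases match, else max(dp[i-1][j], dp[i][j-1]).
    ·  C  C  T  G  T
 ·  0  0  0  0  0  0
 A  0  0  0  0  0  0
 T  0  0  0  1  1  1
 A  0  0  0  1  1  1
 T  0  0  0  1  1  2
 C  0  1  1  1  1  2
dp[5][5] = 2. One LCS (by backtracking along matches): TT.

2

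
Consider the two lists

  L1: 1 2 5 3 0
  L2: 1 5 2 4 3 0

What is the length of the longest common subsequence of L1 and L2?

One common subsequence of length 4: 1 (L1 #1, L2 #1) → 2 (L1 #2, L2 #3) → 3 (L1 #4, L2 #5) → 0 (L1 #5, L2 #6), and the DP table's final entry dp[5][6] is also 4, so no common subsequence is longer.

4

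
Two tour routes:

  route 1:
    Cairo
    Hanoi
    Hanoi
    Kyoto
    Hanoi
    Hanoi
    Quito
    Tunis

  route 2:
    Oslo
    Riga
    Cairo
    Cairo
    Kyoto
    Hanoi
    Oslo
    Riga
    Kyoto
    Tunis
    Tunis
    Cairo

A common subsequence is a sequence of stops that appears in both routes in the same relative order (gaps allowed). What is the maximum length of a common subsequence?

4

Pick Cairo [1,4]; then Hanoi [2,6]; then Kyoto [4,9]; then Tunis [8,11]; all 4 stops appear in both, in order. dp[8][12] = 4 confirms this is the maximum.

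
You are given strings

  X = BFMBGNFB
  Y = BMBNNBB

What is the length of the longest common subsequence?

5

Let dp[i][j] be the LCS length of the first i characters of X and the first j characters of Y. dp[i][j] = dp[i-1][j-1]+1 when the i-th and j-th characters match, else max(dp[i-1][j], dp[i][j-1]).
    ·  B  M  B  N  N  B  B
 ·  0  0  0  0  0  0  0  0
 B  0  1  1  1  1  1  1  1
 F  0  1  1  1  1  1  1  1
 M  0  1  2  2  2  2  2  2
 B  0  1  2  3  3  3  3  3
 G  0  1  2  3  3  3  3  3
 N  0  1  2  3  4  4  4  4
 F  0  1  2  3  4  4  4  4
 B  0  1  2  3  4  4  5  5
dp[8][7] = 5. One LCS (by backtracking along matches): BMBNB.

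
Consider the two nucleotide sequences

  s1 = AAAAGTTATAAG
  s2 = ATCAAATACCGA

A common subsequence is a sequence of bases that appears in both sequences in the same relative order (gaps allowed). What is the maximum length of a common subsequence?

One common subsequence of length 7: A (s1 #1, s2 #1), A (s1 #2, s2 #4), A (s1 #3, s2 #5), A (s1 #4, s2 #6), T (s1 #7, s2 #7), A (s1 #8, s2 #8), A (s1 #11, s2 #12). Since dp[12][12] = 7, nothing longer is possible.

7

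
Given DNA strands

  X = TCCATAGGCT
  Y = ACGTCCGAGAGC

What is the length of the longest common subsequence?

7

Taking T [1,4] → C [2,5] → C [3,6] → A [4,8] → A [6,10] → G [8,11] → C [9,12] gives a common subsequence of length 7, and the DP table's final entry dp[10][12] is also 7, so no common subsequence is longer.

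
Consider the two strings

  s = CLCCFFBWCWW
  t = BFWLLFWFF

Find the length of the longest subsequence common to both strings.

Pick L (s #2, t #5), F (s #5, t #8), F (s #6, t #9); all 3 characters appear in both, in order. The LCS DP gives dp[11][9] = 3, so this is optimal.

3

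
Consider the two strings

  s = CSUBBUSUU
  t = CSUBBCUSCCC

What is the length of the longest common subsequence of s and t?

Pick C (s #1, t #1), S (s #2, t #2), U (s #3, t #3), B (s #4, t #4), B (s #5, t #5), U (s #6, t #7), S (s #7, t #8); all 7 characters appear in both, in order. dp[9][11] = 7 confirms this is the maximum.

7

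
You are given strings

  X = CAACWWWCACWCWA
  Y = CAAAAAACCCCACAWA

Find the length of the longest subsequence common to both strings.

9

Match C (X #1, Y #1), then A (X #2, Y #6), then A (X #3, Y #7), then C (X #4, Y #10), then C (X #8, Y #11), then A (X #9, Y #12), then C (X #10, Y #13), then W (X #13, Y #15), then A (X #14, Y #16) — 9 characters in the same relative order in both. Since dp[14][16] = 9, nothing longer is possible.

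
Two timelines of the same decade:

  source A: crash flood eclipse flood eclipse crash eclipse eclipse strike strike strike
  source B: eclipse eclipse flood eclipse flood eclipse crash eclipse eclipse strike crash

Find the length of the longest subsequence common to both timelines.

Taking flood [2,3]; then eclipse [3,4]; then flood [4,5]; then eclipse [5,6]; then crash [6,7]; then eclipse [7,8]; then eclipse [8,9]; then strike [9,10] gives a common subsequence of length 8, and the DP table's final entry dp[11][11] is also 8, so no common subsequence is longer.

8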